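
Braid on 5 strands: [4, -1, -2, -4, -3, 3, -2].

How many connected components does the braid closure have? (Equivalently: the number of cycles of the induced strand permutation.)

Track the strand permutation on 5 strands, starting from identity.
  step 1: s4 swaps positions 4,5 -> [1 2 3 5 4]
  step 2: s1^-1 swaps positions 1,2 -> [2 1 3 5 4]
  step 3: s2^-1 swaps positions 2,3 -> [2 3 1 5 4]
  step 4: s4^-1 swaps positions 4,5 -> [2 3 1 4 5]
  step 5: s3^-1 swaps positions 3,4 -> [2 3 4 1 5]
  step 6: s3 swaps positions 3,4 -> [2 3 1 4 5]
  step 7: s2^-1 swaps positions 2,3 -> [2 1 3 4 5]
Final permutation (position -> original strand): [2 1 3 4 5]
Closure components = cycle count of this permutation = 4.

Answer: 4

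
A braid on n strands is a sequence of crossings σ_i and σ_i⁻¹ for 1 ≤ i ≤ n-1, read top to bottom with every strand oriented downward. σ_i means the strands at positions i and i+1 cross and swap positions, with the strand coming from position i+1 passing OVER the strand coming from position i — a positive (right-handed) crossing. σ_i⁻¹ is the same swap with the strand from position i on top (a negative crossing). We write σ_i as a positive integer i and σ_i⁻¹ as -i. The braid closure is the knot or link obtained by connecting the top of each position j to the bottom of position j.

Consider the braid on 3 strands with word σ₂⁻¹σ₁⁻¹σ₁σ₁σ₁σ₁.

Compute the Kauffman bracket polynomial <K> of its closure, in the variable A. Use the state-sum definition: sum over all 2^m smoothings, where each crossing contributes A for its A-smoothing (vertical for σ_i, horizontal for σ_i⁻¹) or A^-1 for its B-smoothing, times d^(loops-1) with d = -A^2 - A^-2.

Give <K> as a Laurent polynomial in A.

First cancel adjacent σ_i σ_i⁻¹ pairs (Reidemeister II — same braid, same closure): s2^-1 s1^-1 s1 s1 s1 s1 → s2^-1 s1 s1 s1.
Braid: s2^-1 s1 s1 s1 on 3 strands, 4 crossings.
Writhe w = (#positive) - (#negative) = 3 - 1 = 2.
State-sum expansion of <K>. There are 2^4 = 16 states.
For each crossing: s=0 is the vertical smoothing, s=1 horizontal. Crossing k contributes A^(sign_k * (1 - 2*s_k)); loop factor d = -A^2 - A^-2.
  state 0000: A-exp=+2, loops=3, term = A^2 * d^2
  state 0001: A-exp=+0, loops=2, term = A^0 * d^1
  state 0010: A-exp=+0, loops=2, term = A^0 * d^1
  state 0011: A-exp=-2, loops=3, term = A^-2 * d^2
  state 0100: A-exp=+0, loops=2, term = A^0 * d^1
  state 0101: A-exp=-2, loops=3, term = A^-2 * d^2
  state 0110: A-exp=-2, loops=3, term = A^-2 * d^2
  state 0111: A-exp=-4, loops=4, term = A^-4 * d^3
  state 1000: A-exp=+4, loops=2, term = A^4 * d^1
  state 1001: A-exp=+2, loops=1, term = A^2 * d^0
  state 1010: A-exp=+2, loops=1, term = A^2 * d^0
  state 1011: A-exp=+0, loops=2, term = A^0 * d^1
  state 1100: A-exp=+2, loops=1, term = A^2 * d^0
  state 1101: A-exp=+0, loops=2, term = A^0 * d^1
  state 1110: A-exp=+0, loops=2, term = A^0 * d^1
  state 1111: A-exp=-2, loops=3, term = A^-2 * d^2
Collect the terms by A-exponent (count of states per loop number):
Powers of d = -A^2 - A^-2: d^2 = A^4 + 2 + A^-4; d^3 = -A^6 - 3*A^2 - 3*A^-2 - A^-6.
  A^4 * (d) = -A^6 - A^2
  A^2 * (3 + d^2) = A^6 + 5*A^2 + A^-2
  A^0 * (6*d) = -6*A^2 - 6*A^-2
  A^-2 * (4*d^2) = 4*A^2 + 8*A^-2 + 4*A^-6
  A^-4 * (d^3) = -A^2 - 3*A^-2 - 3*A^-6 - A^-10
Summing the groups: <K> = A^2 + A^-6 - A^-10

Answer: A^2 + A^-6 - A^-10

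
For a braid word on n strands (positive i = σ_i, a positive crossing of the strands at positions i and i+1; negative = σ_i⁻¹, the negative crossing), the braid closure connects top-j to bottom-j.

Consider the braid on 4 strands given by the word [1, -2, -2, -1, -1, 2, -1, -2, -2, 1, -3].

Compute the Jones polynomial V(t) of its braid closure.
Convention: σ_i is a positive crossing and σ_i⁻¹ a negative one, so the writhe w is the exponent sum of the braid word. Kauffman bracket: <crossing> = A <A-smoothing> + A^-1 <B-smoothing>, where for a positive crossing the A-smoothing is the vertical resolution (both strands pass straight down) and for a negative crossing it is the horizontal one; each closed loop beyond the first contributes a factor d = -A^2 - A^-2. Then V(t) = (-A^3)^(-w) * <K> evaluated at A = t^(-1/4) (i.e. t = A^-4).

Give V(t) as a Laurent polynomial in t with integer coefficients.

-1 + 4*t^-1 - 5*t^-2 + 7*t^-3 - 7*t^-4 + 6*t^-5 - 5*t^-6 + 3*t^-7 - t^-8

Derivation:
The presented braid s1 s2^-1 s2^-1 s1^-1 s1^-1 s2 s1^-1 s2^-1 s2^-1 s1 s3^-1 on 4 strands reduces by inverse Markov moves (closure unchanged at each step):
  Destabilize: the word has the form β·s3^-1 where s3^-1 occurs only as the final letter (β ∈ B_3); drop it and the last strand → 3 strands.
Reduced to β = s1 s2^-1 s2^-1 s1^-1 s1^-1 s2 s1^-1 s2^-1 s2^-1 s1 on 3 strands, 10 crossings.
Compute on β:
Braid: s1 s2^-1 s2^-1 s1^-1 s1^-1 s2 s1^-1 s2^-1 s2^-1 s1 on 3 strands, 10 crossings.
Writhe w = (#positive) - (#negative) = 3 - 7 = -4.
State-sum expansion of <K>. There are 2^10 = 1024 states.
For each crossing: s=0 is the vertical smoothing, s=1 horizontal. Crossing k contributes A^(sign_k * (1 - 2*s_k)); loop factor d = -A^2 - A^-2.
Tabulate the states by total A-exponent and number of loops L (A-exp: L × count):
  A^10: L=6 ×1
  A^8: L=5 ×10
  A^6: L=4 ×43, L=6 ×2
  A^4: L=3 ×98, L=5 ×22
  A^2: L=2 ×118, L=4 ×88, L=6 ×4
  A^0: L=1 ×60, L=3 ×162, L=5 ×30
  A^-2: L=2 ×128, L=4 ×79, L=6 ×3
  A^-4: L=1 ×23, L=3 ×84, L=5 ×13
  A^-6: L=2 ×27, L=4 ×18
  A^-8: L=1 ×2, L=3 ×8
  A^-10: L=2 ×1
Each group contributes A^e * Σ count * d^(L-1):
Powers of d = -A^2 - A^-2: d^2 = A^4 + 2 + A^-4; d^3 = -A^6 - 3*A^2 - 3*A^-2 - A^-6; d^4 = A^8 + 4*A^4 + 6 + 4*A^-4 + A^-8; d^5 = -A^10 - 5*A^6 - 10*A^2 - 10*A^-2 - 5*A^-6 - A^-10.
  A^10 * (d^5) = -A^20 - 5*A^16 - 10*A^12 - 10*A^8 - 5*A^4 - 1
  A^8 * (10*d^4) = 10*A^16 + 40*A^12 + 60*A^8 + 40*A^4 + 10
  A^6 * (43*d^3 + 2*d^5) = -2*A^16 - 53*A^12 - 149*A^8 - 149*A^4 - 53 - 2*A^-4
  A^4 * (98*d^2 + 22*d^4) = 22*A^12 + 186*A^8 + 328*A^4 + 186 + 22*A^-4
  A^2 * (118*d + 88*d^3 + 4*d^5) = -4*A^12 - 108*A^8 - 422*A^4 - 422 - 108*A^-4 - 4*A^-8
  A^0 * (60 + 162*d^2 + 30*d^4) = 30*A^8 + 282*A^4 + 564 + 282*A^-4 + 30*A^-8
  A^-2 * (128*d + 79*d^3 + 3*d^5) = -3*A^8 - 94*A^4 - 395 - 395*A^-4 - 94*A^-8 - 3*A^-12
  A^-4 * (23 + 84*d^2 + 13*d^4) = 13*A^4 + 136 + 269*A^-4 + 136*A^-8 + 13*A^-12
  A^-6 * (27*d + 18*d^3) = -18 - 81*A^-4 - 81*A^-8 - 18*A^-12
  A^-8 * (2 + 8*d^2) = 8*A^-4 + 18*A^-8 + 8*A^-12
  A^-10 * (d) = -A^-8 - A^-12
Summing the groups: <K> = -A^20 + 3*A^16 - 5*A^12 + 6*A^8 - 7*A^4 + 7 - 5*A^-4 + 4*A^-8 - A^-12
Normalise by the writhe: (-A^3)^(-w) = (-A^3)^(4) = A^12, so f(A) = A^12 * <K> = -A^32 + 3*A^28 - 5*A^24 + 6*A^20 - 7*A^16 + 7*A^12 - 5*A^8 + 4*A^4 - 1.
Substitute A = t^(-1/4), i.e. A^e → t^(-e/4): V(t) = -1 + 4*t^-1 - 5*t^-2 + 7*t^-3 - 7*t^-4 + 6*t^-5 - 5*t^-6 + 3*t^-7 - t^-8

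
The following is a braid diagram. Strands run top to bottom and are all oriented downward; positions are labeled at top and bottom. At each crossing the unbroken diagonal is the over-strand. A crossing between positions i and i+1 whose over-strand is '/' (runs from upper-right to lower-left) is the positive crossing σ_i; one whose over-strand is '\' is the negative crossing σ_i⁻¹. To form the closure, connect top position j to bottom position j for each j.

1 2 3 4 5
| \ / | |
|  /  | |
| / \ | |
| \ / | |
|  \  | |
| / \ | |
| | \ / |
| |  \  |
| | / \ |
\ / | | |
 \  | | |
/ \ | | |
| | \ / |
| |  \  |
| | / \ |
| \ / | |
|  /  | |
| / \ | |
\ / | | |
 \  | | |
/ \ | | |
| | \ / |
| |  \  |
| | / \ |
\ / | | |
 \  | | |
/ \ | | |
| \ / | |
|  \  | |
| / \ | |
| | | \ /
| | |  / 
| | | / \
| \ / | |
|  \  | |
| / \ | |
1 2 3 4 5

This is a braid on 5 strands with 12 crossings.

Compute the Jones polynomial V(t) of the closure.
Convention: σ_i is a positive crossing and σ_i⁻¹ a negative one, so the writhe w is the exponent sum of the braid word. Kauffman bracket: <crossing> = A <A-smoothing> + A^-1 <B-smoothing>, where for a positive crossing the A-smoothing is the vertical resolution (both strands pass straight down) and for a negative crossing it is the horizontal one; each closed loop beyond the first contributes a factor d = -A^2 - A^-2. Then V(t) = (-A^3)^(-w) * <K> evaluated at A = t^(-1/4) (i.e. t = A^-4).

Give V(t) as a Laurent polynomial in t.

t^-2 - 2*t^-3 + 5*t^-4 - 5*t^-5 + 6*t^-6 - 6*t^-7 + 4*t^-8 - 3*t^-9 + t^-10

Derivation:
Reading the diagram top to bottom ('/'-over between positions i,i+1 = s_i, '\'-over = s_i^-1): braid word = s2 s2^-1 s3^-1 s1^-1 s3^-1 s2 s1^-1 s3^-1 s1^-1 s2^-1 s4 s2^-1.
The presented braid s2 s2^-1 s3^-1 s1^-1 s3^-1 s2 s1^-1 s3^-1 s1^-1 s2^-1 s4 s2^-1 on 5 strands reduces by inverse Markov moves (closure unchanged at each step):
  Deconjugate: the word is γ·β·γ⁻¹ with γ = s2 (prefix) and γ⁻¹ = s2^-1 (suffix); strip both.
  Destabilize: the word has the form β·s4 where s4 occurs only as the final letter (β ∈ B_4); drop it and the last strand → 4 strands.
Reduced to β = s2^-1 s3^-1 s1^-1 s3^-1 s2 s1^-1 s3^-1 s1^-1 s2^-1 on 4 strands, 9 crossings.
Compute on β:
Braid: s2^-1 s3^-1 s1^-1 s3^-1 s2 s1^-1 s3^-1 s1^-1 s2^-1 on 4 strands, 9 crossings.
Writhe w = (#positive) - (#negative) = 1 - 8 = -7.
State-sum expansion of <K>. There are 2^9 = 512 states.
For each crossing: s=0 is the vertical smoothing, s=1 horizontal. Crossing k contributes A^(sign_k * (1 - 2*s_k)); loop factor d = -A^2 - A^-2.
Tabulate the states by total A-exponent and number of loops L (A-exp: L × count):
  A^9: L=6 ×1
  A^7: L=5 ×9
  A^5: L=4 ×35, L=6 ×1
  A^3: L=3 ×74, L=5 ×10
  A^1: L=2 ×85, L=4 ×41
  A^-1: L=1 ×42, L=3 ×80, L=5 ×4
  A^-3: L=2 ×65, L=4 ×19
  A^-5: L=1 ×9, L=3 ×26, L=5 ×1
  A^-7: L=2 ×6, L=4 ×3
  A^-9: L=3 ×1
Each group contributes A^e * Σ count * d^(L-1):
Powers of d = -A^2 - A^-2: d^2 = A^4 + 2 + A^-4; d^3 = -A^6 - 3*A^2 - 3*A^-2 - A^-6; d^4 = A^8 + 4*A^4 + 6 + 4*A^-4 + A^-8; d^5 = -A^10 - 5*A^6 - 10*A^2 - 10*A^-2 - 5*A^-6 - A^-10.
  A^9 * (d^5) = -A^19 - 5*A^15 - 10*A^11 - 10*A^7 - 5*A^3 - A^-1
  A^7 * (9*d^4) = 9*A^15 + 36*A^11 + 54*A^7 + 36*A^3 + 9*A^-1
  A^5 * (35*d^3 + d^5) = -A^15 - 40*A^11 - 115*A^7 - 115*A^3 - 40*A^-1 - A^-5
  A^3 * (74*d^2 + 10*d^4) = 10*A^11 + 114*A^7 + 208*A^3 + 114*A^-1 + 10*A^-5
  A^1 * (85*d + 41*d^3) = -41*A^7 - 208*A^3 - 208*A^-1 - 41*A^-5
  A^-1 * (42 + 80*d^2 + 4*d^4) = 4*A^7 + 96*A^3 + 226*A^-1 + 96*A^-5 + 4*A^-9
  A^-3 * (65*d + 19*d^3) = -19*A^3 - 122*A^-1 - 122*A^-5 - 19*A^-9
  A^-5 * (9 + 26*d^2 + d^4) = A^3 + 30*A^-1 + 67*A^-5 + 30*A^-9 + A^-13
  A^-7 * (6*d + 3*d^3) = -3*A^-1 - 15*A^-5 - 15*A^-9 - 3*A^-13
  A^-9 * (d^2) = A^-5 + 2*A^-9 + A^-13
Summing the groups: <K> = -A^19 + 3*A^15 - 4*A^11 + 6*A^7 - 6*A^3 + 5*A^-1 - 5*A^-5 + 2*A^-9 - A^-13
Normalise by the writhe: (-A^3)^(-w) = (-A^3)^(7) = -A^21, so f(A) = -A^21 * <K> = A^40 - 3*A^36 + 4*A^32 - 6*A^28 + 6*A^24 - 5*A^20 + 5*A^16 - 2*A^12 + A^8.
Substitute A = t^(-1/4), i.e. A^e → t^(-e/4): V(t) = t^-2 - 2*t^-3 + 5*t^-4 - 5*t^-5 + 6*t^-6 - 6*t^-7 + 4*t^-8 - 3*t^-9 + t^-10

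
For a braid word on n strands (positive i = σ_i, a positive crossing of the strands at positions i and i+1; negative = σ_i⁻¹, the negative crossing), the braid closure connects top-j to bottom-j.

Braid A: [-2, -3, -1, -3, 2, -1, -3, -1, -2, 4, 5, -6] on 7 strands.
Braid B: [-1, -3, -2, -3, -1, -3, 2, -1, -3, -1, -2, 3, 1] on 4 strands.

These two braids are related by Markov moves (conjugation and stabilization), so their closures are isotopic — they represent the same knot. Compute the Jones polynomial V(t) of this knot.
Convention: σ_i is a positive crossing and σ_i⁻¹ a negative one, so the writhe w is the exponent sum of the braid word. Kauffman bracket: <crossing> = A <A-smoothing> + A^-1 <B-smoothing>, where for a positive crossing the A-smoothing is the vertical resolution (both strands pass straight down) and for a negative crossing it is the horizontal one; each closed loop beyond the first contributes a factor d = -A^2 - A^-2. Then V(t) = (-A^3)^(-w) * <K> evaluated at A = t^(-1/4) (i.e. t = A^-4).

Markov-equivalent braids have isotopic closures, hence identical knot invariants. Strip the Markov moves from each word to reach a common short braid β, then compute V(t) once on β.
Braid A: s2^-1 s3^-1 s1^-1 s3^-1 s2 s1^-1 s3^-1 s1^-1 s2^-1 s4 s5 s6^-1 on 7 strands reduces by inverse Markov moves (closure unchanged at each step):
  Destabilize: the word has the form β·s6^-1 where s6^-1 occurs only as the final letter (β ∈ B_6); drop it and the last strand → 6 strands.
  Destabilize: the word has the form β·s5 where s5 occurs only as the final letter (β ∈ B_5); drop it and the last strand → 5 strands.
  Destabilize: the word has the form β·s4 where s4 occurs only as the final letter (β ∈ B_4); drop it and the last strand → 4 strands.
Reduced to β = s2^-1 s3^-1 s1^-1 s3^-1 s2 s1^-1 s3^-1 s1^-1 s2^-1 on 4 strands, 9 crossings.
Braid B: s1^-1 s3^-1 s2^-1 s3^-1 s1^-1 s3^-1 s2 s1^-1 s3^-1 s1^-1 s2^-1 s3 s1 on 4 strands reduces by inverse Markov moves (closure unchanged at each step):
  Deconjugate: the word is γ·β·γ⁻¹ with γ = s1^-1 s3^-1 (prefix) and γ⁻¹ = s3 s1 (suffix); strip both.
Reduced to β = s2^-1 s3^-1 s1^-1 s3^-1 s2 s1^-1 s3^-1 s1^-1 s2^-1 on 4 strands, 9 crossings.
Both give the same β = s2^-1 s3^-1 s1^-1 s3^-1 s2 s1^-1 s3^-1 s1^-1 s2^-1 on 4 strands, so one state sum suffices:
Braid: s2^-1 s3^-1 s1^-1 s3^-1 s2 s1^-1 s3^-1 s1^-1 s2^-1 on 4 strands, 9 crossings.
Writhe w = (#positive) - (#negative) = 1 - 8 = -7.
State-sum expansion of <K>. There are 2^9 = 512 states.
Each crossing splits two ways (0=vertical, 1=horizontal). The state's weight is A^(#A-smoothings - #B-smoothings) * d^(loops - 1).
Tabulate the states by total A-exponent and number of loops L (A-exp: L × count):
  A^9: L=6 ×1
  A^7: L=5 ×9
  A^5: L=4 ×35, L=6 ×1
  A^3: L=3 ×74, L=5 ×10
  A^1: L=2 ×85, L=4 ×41
  A^-1: L=1 ×42, L=3 ×80, L=5 ×4
  A^-3: L=2 ×65, L=4 ×19
  A^-5: L=1 ×9, L=3 ×26, L=5 ×1
  A^-7: L=2 ×6, L=4 ×3
  A^-9: L=3 ×1
Each group contributes A^e * Σ count * d^(L-1):
Powers of d = -A^2 - A^-2: d^2 = A^4 + 2 + A^-4; d^3 = -A^6 - 3*A^2 - 3*A^-2 - A^-6; d^4 = A^8 + 4*A^4 + 6 + 4*A^-4 + A^-8; d^5 = -A^10 - 5*A^6 - 10*A^2 - 10*A^-2 - 5*A^-6 - A^-10.
  A^9 * (d^5) = -A^19 - 5*A^15 - 10*A^11 - 10*A^7 - 5*A^3 - A^-1
  A^7 * (9*d^4) = 9*A^15 + 36*A^11 + 54*A^7 + 36*A^3 + 9*A^-1
  A^5 * (35*d^3 + d^5) = -A^15 - 40*A^11 - 115*A^7 - 115*A^3 - 40*A^-1 - A^-5
  A^3 * (74*d^2 + 10*d^4) = 10*A^11 + 114*A^7 + 208*A^3 + 114*A^-1 + 10*A^-5
  A^1 * (85*d + 41*d^3) = -41*A^7 - 208*A^3 - 208*A^-1 - 41*A^-5
  A^-1 * (42 + 80*d^2 + 4*d^4) = 4*A^7 + 96*A^3 + 226*A^-1 + 96*A^-5 + 4*A^-9
  A^-3 * (65*d + 19*d^3) = -19*A^3 - 122*A^-1 - 122*A^-5 - 19*A^-9
  A^-5 * (9 + 26*d^2 + d^4) = A^3 + 30*A^-1 + 67*A^-5 + 30*A^-9 + A^-13
  A^-7 * (6*d + 3*d^3) = -3*A^-1 - 15*A^-5 - 15*A^-9 - 3*A^-13
  A^-9 * (d^2) = A^-5 + 2*A^-9 + A^-13
Summing the groups: <K> = -A^19 + 3*A^15 - 4*A^11 + 6*A^7 - 6*A^3 + 5*A^-1 - 5*A^-5 + 2*A^-9 - A^-13
Normalise by the writhe: (-A^3)^(-w) = (-A^3)^(7) = -A^21, so f(A) = -A^21 * <K> = A^40 - 3*A^36 + 4*A^32 - 6*A^28 + 6*A^24 - 5*A^20 + 5*A^16 - 2*A^12 + A^8.
Substitute A = t^(-1/4), i.e. A^e → t^(-e/4): V(t) = t^-2 - 2*t^-3 + 5*t^-4 - 5*t^-5 + 6*t^-6 - 6*t^-7 + 4*t^-8 - 3*t^-9 + t^-10

Answer: t^-2 - 2*t^-3 + 5*t^-4 - 5*t^-5 + 6*t^-6 - 6*t^-7 + 4*t^-8 - 3*t^-9 + t^-10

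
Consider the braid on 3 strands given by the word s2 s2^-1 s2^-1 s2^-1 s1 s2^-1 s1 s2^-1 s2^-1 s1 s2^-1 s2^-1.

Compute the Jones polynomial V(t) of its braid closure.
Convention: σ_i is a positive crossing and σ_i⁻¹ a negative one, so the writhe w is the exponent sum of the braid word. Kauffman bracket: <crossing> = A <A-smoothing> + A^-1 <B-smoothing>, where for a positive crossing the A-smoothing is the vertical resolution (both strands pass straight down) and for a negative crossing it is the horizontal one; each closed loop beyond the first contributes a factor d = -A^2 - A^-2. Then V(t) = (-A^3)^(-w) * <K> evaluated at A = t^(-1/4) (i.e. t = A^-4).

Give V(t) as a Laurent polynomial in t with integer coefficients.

The presented braid s2 s2^-1 s2^-1 s2^-1 s1 s2^-1 s1 s2^-1 s2^-1 s1 s2^-1 s2^-1 on 3 strands reduces by inverse Markov moves (closure unchanged at each step):
  Deconjugate: the word is γ·β·γ⁻¹ with γ = s2 (prefix) and γ⁻¹ = s2^-1 (suffix); strip both.
Reduced to β = s2^-1 s2^-1 s2^-1 s1 s2^-1 s1 s2^-1 s2^-1 s1 s2^-1 on 3 strands, 10 crossings.
Compute on β:
Braid: s2^-1 s2^-1 s2^-1 s1 s2^-1 s1 s2^-1 s2^-1 s1 s2^-1 on 3 strands, 10 crossings.
Writhe w = (#positive) - (#negative) = 3 - 7 = -4.
State-sum expansion of <K>. There are 2^10 = 1024 states.
Smooth each crossing (0=||, 1=⌣⌢); contribution A^(Σ sign_k(1-2s_k)) * d^(L-1).
Tabulate the states by total A-exponent and number of loops L (A-exp: L × count):
  A^10: L=8 ×1
  A^8: L=7 ×10
  A^6: L=6 ×45
  A^4: L=5 ×119, L=7 ×1
  A^2: L=4 ×202, L=6 ×8
  A^0: L=3 ×224, L=5 ×28
  A^-2: L=2 ×156, L=4 ×53, L=6 ×1
  A^-4: L=1 ×57, L=3 ×59, L=5 ×4
  A^-6: L=2 ×38, L=4 ×7
  A^-8: L=3 ×10
  A^-10: L=4 ×1
Each group contributes A^e * Σ count * d^(L-1):
Powers of d = -A^2 - A^-2: d^2 = A^4 + 2 + A^-4; d^3 = -A^6 - 3*A^2 - 3*A^-2 - A^-6; d^4 = A^8 + 4*A^4 + 6 + 4*A^-4 + A^-8; d^5 = -A^10 - 5*A^6 - 10*A^2 - 10*A^-2 - 5*A^-6 - A^-10; d^6 = A^12 + 6*A^8 + 15*A^4 + 20 + 15*A^-4 + 6*A^-8 + A^-12; d^7 = -A^14 - 7*A^10 - 21*A^6 - 35*A^2 - 35*A^-2 - 21*A^-6 - 7*A^-10 - A^-14.
  A^10 * (d^7) = -A^24 - 7*A^20 - 21*A^16 - 35*A^12 - 35*A^8 - 21*A^4 - 7 - A^-4
  A^8 * (10*d^6) = 10*A^20 + 60*A^16 + 150*A^12 + 200*A^8 + 150*A^4 + 60 + 10*A^-4
  A^6 * (45*d^5) = -45*A^16 - 225*A^12 - 450*A^8 - 450*A^4 - 225 - 45*A^-4
  A^4 * (119*d^4 + d^6) = A^16 + 125*A^12 + 491*A^8 + 734*A^4 + 491 + 125*A^-4 + A^-8
  A^2 * (202*d^3 + 8*d^5) = -8*A^12 - 242*A^8 - 686*A^4 - 686 - 242*A^-4 - 8*A^-8
  A^0 * (224*d^2 + 28*d^4) = 28*A^8 + 336*A^4 + 616 + 336*A^-4 + 28*A^-8
  A^-2 * (156*d + 53*d^3 + d^5) = -A^8 - 58*A^4 - 325 - 325*A^-4 - 58*A^-8 - A^-12
  A^-4 * (57 + 59*d^2 + 4*d^4) = 4*A^4 + 75 + 199*A^-4 + 75*A^-8 + 4*A^-12
  A^-6 * (38*d + 7*d^3) = -7 - 59*A^-4 - 59*A^-8 - 7*A^-12
  A^-8 * (10*d^2) = 10*A^-4 + 20*A^-8 + 10*A^-12
  A^-10 * (d^3) = -A^-4 - 3*A^-8 - 3*A^-12 - A^-16
Summing the groups: <K> = -A^24 + 3*A^20 - 5*A^16 + 7*A^12 - 9*A^8 + 9*A^4 - 8 + 7*A^-4 - 4*A^-8 + 3*A^-12 - A^-16
Normalise by the writhe: (-A^3)^(-w) = (-A^3)^(4) = A^12, so f(A) = A^12 * <K> = -A^36 + 3*A^32 - 5*A^28 + 7*A^24 - 9*A^20 + 9*A^16 - 8*A^12 + 7*A^8 - 4*A^4 + 3 - A^-4.
Substitute A = t^(-1/4), i.e. A^e → t^(-e/4): V(t) = -t + 3 - 4*t^-1 + 7*t^-2 - 8*t^-3 + 9*t^-4 - 9*t^-5 + 7*t^-6 - 5*t^-7 + 3*t^-8 - t^-9

Answer: -t + 3 - 4*t^-1 + 7*t^-2 - 8*t^-3 + 9*t^-4 - 9*t^-5 + 7*t^-6 - 5*t^-7 + 3*t^-8 - t^-9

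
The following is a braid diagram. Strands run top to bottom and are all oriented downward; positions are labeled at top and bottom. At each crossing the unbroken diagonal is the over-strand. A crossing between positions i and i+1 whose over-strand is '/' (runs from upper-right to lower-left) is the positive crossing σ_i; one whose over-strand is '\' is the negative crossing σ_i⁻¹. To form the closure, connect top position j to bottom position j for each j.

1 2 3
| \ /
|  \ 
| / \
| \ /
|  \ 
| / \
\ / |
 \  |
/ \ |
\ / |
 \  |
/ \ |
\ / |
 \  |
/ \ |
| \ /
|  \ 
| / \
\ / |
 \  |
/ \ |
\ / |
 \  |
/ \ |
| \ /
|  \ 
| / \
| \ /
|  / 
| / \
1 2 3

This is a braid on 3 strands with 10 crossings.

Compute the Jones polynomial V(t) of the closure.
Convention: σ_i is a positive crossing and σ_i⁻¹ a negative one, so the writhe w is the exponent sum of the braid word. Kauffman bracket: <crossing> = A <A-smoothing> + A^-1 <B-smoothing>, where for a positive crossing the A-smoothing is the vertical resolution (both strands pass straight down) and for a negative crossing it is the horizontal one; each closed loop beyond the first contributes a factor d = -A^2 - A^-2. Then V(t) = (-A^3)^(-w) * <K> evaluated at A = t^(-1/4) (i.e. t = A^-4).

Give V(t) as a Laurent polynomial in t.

Reading the diagram top to bottom ('/'-over between positions i,i+1 = s_i, '\'-over = s_i^-1): braid word = s2^-1 s2^-1 s1^-1 s1^-1 s1^-1 s2^-1 s1^-1 s1^-1 s2^-1 s2.
The presented braid s2^-1 s2^-1 s1^-1 s1^-1 s1^-1 s2^-1 s1^-1 s1^-1 s2^-1 s2 on 3 strands reduces by inverse Markov moves (closure unchanged at each step):
  Deconjugate: the word is γ·β·γ⁻¹ with γ = s2^-1 (prefix) and γ⁻¹ = s2 (suffix); strip both.
Reduced to β = s2^-1 s1^-1 s1^-1 s1^-1 s2^-1 s1^-1 s1^-1 s2^-1 on 3 strands, 8 crossings.
Compute on β:
Braid: s2^-1 s1^-1 s1^-1 s1^-1 s2^-1 s1^-1 s1^-1 s2^-1 on 3 strands, 8 crossings.
Writhe w = (#positive) - (#negative) = 0 - 8 = -8.
Enumerate smoothing states for the bracket polynomial. There are 2^8 = 256 states.
Smooth each crossing (0=||, 1=⌣⌢); contribution A^(Σ sign_k(1-2s_k)) * d^(L-1).
Tabulate the states by total A-exponent and number of loops L (A-exp: L × count):
  A^8: L=5 ×1
  A^6: L=4 ×7, L=6 ×1
  A^4: L=3 ×19, L=5 ×9
  A^2: L=2 ×24, L=4 ×31, L=6 ×1
  A^0: L=1 ×12, L=3 ×53, L=5 ×5
  A^-2: L=2 ×45, L=4 ×11
  A^-4: L=1 ×15, L=3 ×13
  A^-6: L=2 ×8
  A^-8: L=3 ×1
Each group contributes A^e * Σ count * d^(L-1):
Powers of d = -A^2 - A^-2: d^2 = A^4 + 2 + A^-4; d^3 = -A^6 - 3*A^2 - 3*A^-2 - A^-6; d^4 = A^8 + 4*A^4 + 6 + 4*A^-4 + A^-8; d^5 = -A^10 - 5*A^6 - 10*A^2 - 10*A^-2 - 5*A^-6 - A^-10.
  A^8 * (d^4) = A^16 + 4*A^12 + 6*A^8 + 4*A^4 + 1
  A^6 * (7*d^3 + d^5) = -A^16 - 12*A^12 - 31*A^8 - 31*A^4 - 12 - A^-4
  A^4 * (19*d^2 + 9*d^4) = 9*A^12 + 55*A^8 + 92*A^4 + 55 + 9*A^-4
  A^2 * (24*d + 31*d^3 + d^5) = -A^12 - 36*A^8 - 127*A^4 - 127 - 36*A^-4 - A^-8
  A^0 * (12 + 53*d^2 + 5*d^4) = 5*A^8 + 73*A^4 + 148 + 73*A^-4 + 5*A^-8
  A^-2 * (45*d + 11*d^3) = -11*A^4 - 78 - 78*A^-4 - 11*A^-8
  A^-4 * (15 + 13*d^2) = 13 + 41*A^-4 + 13*A^-8
  A^-6 * (8*d) = -8*A^-4 - 8*A^-8
  A^-8 * (d^2) = A^-4 + 2*A^-8 + A^-12
Summing the groups: <K> = -A^8 + A^-4 + A^-12
Normalise by the writhe: (-A^3)^(-w) = (-A^3)^(8) = A^24, so f(A) = A^24 * <K> = -A^32 + A^20 + A^12.
Substitute A = t^(-1/4), i.e. A^e → t^(-e/4): V(t) = t^-3 + t^-5 - t^-8

Answer: t^-3 + t^-5 - t^-8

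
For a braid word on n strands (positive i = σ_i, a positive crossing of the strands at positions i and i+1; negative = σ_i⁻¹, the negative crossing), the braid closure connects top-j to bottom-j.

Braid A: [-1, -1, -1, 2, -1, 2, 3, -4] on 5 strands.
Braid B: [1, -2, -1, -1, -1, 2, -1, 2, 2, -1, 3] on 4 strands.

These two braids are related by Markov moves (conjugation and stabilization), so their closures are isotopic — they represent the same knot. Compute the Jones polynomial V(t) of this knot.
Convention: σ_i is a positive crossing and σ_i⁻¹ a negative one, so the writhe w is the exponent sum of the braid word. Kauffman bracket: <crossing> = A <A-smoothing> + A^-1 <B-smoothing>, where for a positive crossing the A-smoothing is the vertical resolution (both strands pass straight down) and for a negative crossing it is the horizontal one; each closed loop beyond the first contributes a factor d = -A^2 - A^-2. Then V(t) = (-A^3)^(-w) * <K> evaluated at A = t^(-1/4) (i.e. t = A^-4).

t - 1 + 2*t^-1 - 2*t^-2 + 2*t^-3 - 2*t^-4 + t^-5

Derivation:
Markov-equivalent braids have isotopic closures, hence identical knot invariants. Strip the Markov moves from each word to reach a common short braid β, then compute V(t) once on β.
Braid A: s1^-1 s1^-1 s1^-1 s2 s1^-1 s2 s3 s4^-1 on 5 strands reduces by inverse Markov moves (closure unchanged at each step):
  Destabilize: the word has the form β·s4^-1 where s4^-1 occurs only as the final letter (β ∈ B_4); drop it and the last strand → 4 strands.
  Destabilize: the word has the form β·s3 where s3 occurs only as the final letter (β ∈ B_3); drop it and the last strand → 3 strands.
Reduced to β = s1^-1 s1^-1 s1^-1 s2 s1^-1 s2 on 3 strands, 6 crossings.
Braid B: s1 s2^-1 s1^-1 s1^-1 s1^-1 s2 s1^-1 s2 s2 s1^-1 s3 on 4 strands reduces by inverse Markov moves (closure unchanged at each step):
  Destabilize: the word has the form β·s3 where s3 occurs only as the final letter (β ∈ B_3); drop it and the last strand → 3 strands.
  Deconjugate: the word is γ·β·γ⁻¹ with γ = s1 s2^-1 (prefix) and γ⁻¹ = s2 s1^-1 (suffix); strip both.
Reduced to β = s1^-1 s1^-1 s1^-1 s2 s1^-1 s2 on 3 strands, 6 crossings.
Both give the same β = s1^-1 s1^-1 s1^-1 s2 s1^-1 s2 on 3 strands, so one state sum suffices:
Braid: s1^-1 s1^-1 s1^-1 s2 s1^-1 s2 on 3 strands, 6 crossings.
Writhe w = (#positive) - (#negative) = 2 - 4 = -2.
Computing the Kauffman bracket via state sum. There are 2^6 = 64 states.
Each crossing splits two ways (0=vertical, 1=horizontal). The state's weight is A^(#A-smoothings - #B-smoothings) * d^(loops - 1).
Tabulate the states by total A-exponent and number of loops L (A-exp: L × count):
  A^6: L=5 ×1
  A^4: L=4 ×6
  A^2: L=3 ×15
  A^0: L=2 ×19, L=4 ×1
  A^-2: L=1 ×11, L=3 ×4
  A^-4: L=2 ×6
  A^-6: L=3 ×1
Each group contributes A^e * Σ count * d^(L-1):
Powers of d = -A^2 - A^-2: d^2 = A^4 + 2 + A^-4; d^3 = -A^6 - 3*A^2 - 3*A^-2 - A^-6; d^4 = A^8 + 4*A^4 + 6 + 4*A^-4 + A^-8.
  A^6 * (d^4) = A^14 + 4*A^10 + 6*A^6 + 4*A^2 + A^-2
  A^4 * (6*d^3) = -6*A^10 - 18*A^6 - 18*A^2 - 6*A^-2
  A^2 * (15*d^2) = 15*A^6 + 30*A^2 + 15*A^-2
  A^0 * (19*d + d^3) = -A^6 - 22*A^2 - 22*A^-2 - A^-6
  A^-2 * (11 + 4*d^2) = 4*A^2 + 19*A^-2 + 4*A^-6
  A^-4 * (6*d) = -6*A^-2 - 6*A^-6
  A^-6 * (d^2) = A^-2 + 2*A^-6 + A^-10
Summing the groups: <K> = A^14 - 2*A^10 + 2*A^6 - 2*A^2 + 2*A^-2 - A^-6 + A^-10
Normalise by the writhe: (-A^3)^(-w) = (-A^3)^(2) = A^6, so f(A) = A^6 * <K> = A^20 - 2*A^16 + 2*A^12 - 2*A^8 + 2*A^4 - 1 + A^-4.
Substitute A = t^(-1/4), i.e. A^e → t^(-e/4): V(t) = t - 1 + 2*t^-1 - 2*t^-2 + 2*t^-3 - 2*t^-4 + t^-5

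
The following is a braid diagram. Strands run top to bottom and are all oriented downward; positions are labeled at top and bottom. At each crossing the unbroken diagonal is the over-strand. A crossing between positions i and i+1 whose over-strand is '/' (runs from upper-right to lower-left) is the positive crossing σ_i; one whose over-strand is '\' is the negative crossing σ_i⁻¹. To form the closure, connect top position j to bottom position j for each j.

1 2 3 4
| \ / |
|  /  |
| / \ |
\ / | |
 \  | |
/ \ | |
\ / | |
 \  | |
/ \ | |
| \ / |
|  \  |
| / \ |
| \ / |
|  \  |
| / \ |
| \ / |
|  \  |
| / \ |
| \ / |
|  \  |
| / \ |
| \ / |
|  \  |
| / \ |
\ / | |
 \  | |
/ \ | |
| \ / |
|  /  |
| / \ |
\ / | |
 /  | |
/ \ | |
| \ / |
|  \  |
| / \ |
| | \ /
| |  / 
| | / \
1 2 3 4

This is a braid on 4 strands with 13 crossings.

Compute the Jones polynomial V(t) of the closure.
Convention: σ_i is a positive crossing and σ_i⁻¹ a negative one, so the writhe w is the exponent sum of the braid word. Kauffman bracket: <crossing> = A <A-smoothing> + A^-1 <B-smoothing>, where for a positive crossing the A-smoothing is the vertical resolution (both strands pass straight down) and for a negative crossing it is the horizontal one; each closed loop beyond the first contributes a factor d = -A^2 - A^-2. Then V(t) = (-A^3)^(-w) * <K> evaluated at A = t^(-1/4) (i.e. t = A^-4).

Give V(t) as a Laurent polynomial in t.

t^-2 - t^-3 + 2*t^-4 - 2*t^-5 + 3*t^-6 - 2*t^-7 + t^-8 - t^-9

Derivation:
Reading the diagram top to bottom ('/'-over between positions i,i+1 = s_i, '\'-over = s_i^-1): braid word = s2 s1^-1 s1^-1 s2^-1 s2^-1 s2^-1 s2^-1 s2^-1 s1^-1 s2 s1 s2^-1 s3.
The presented braid s2 s1^-1 s1^-1 s2^-1 s2^-1 s2^-1 s2^-1 s2^-1 s1^-1 s2 s1 s2^-1 s3 on 4 strands reduces by inverse Markov moves (closure unchanged at each step):
  Destabilize: the word has the form β·s3 where s3 occurs only as the final letter (β ∈ B_3); drop it and the last strand → 3 strands.
  Deconjugate: the word is γ·β·γ⁻¹ with γ = s2 (prefix) and γ⁻¹ = s2^-1 (suffix); strip both.
  Deconjugate: the word is γ·β·γ⁻¹ with γ = s1^-1 (prefix) and γ⁻¹ = s1 (suffix); strip both.
Reduced to β = s1^-1 s2^-1 s2^-1 s2^-1 s2^-1 s2^-1 s1^-1 s2 on 3 strands, 8 crossings.
Compute on β:
Braid: s1^-1 s2^-1 s2^-1 s2^-1 s2^-1 s2^-1 s1^-1 s2 on 3 strands, 8 crossings.
Writhe w = (#positive) - (#negative) = 1 - 7 = -6.
Enumerate smoothing states for the bracket polynomial. There are 2^8 = 256 states.
Smooth each crossing (0=||, 1=⌣⌢); contribution A^(Σ sign_k(1-2s_k)) * d^(L-1).
Tabulate the states by total A-exponent and number of loops L (A-exp: L × count):
  A^8: L=6 ×1
  A^6: L=5 ×8
  A^4: L=4 ×25, L=6 ×3
  A^2: L=3 ×40, L=5 ×15, L=7 ×1
  A^0: L=2 ×35, L=4 ×30, L=6 ×5
  A^-2: L=1 ×15, L=3 ×31, L=5 ×10
  A^-4: L=2 ×18, L=4 ×10
  A^-6: L=1 ×2, L=3 ×6
  A^-8: L=2 ×1
Each group contributes A^e * Σ count * d^(L-1):
Powers of d = -A^2 - A^-2: d^2 = A^4 + 2 + A^-4; d^3 = -A^6 - 3*A^2 - 3*A^-2 - A^-6; d^4 = A^8 + 4*A^4 + 6 + 4*A^-4 + A^-8; d^5 = -A^10 - 5*A^6 - 10*A^2 - 10*A^-2 - 5*A^-6 - A^-10; d^6 = A^12 + 6*A^8 + 15*A^4 + 20 + 15*A^-4 + 6*A^-8 + A^-12.
  A^8 * (d^5) = -A^18 - 5*A^14 - 10*A^10 - 10*A^6 - 5*A^2 - A^-2
  A^6 * (8*d^4) = 8*A^14 + 32*A^10 + 48*A^6 + 32*A^2 + 8*A^-2
  A^4 * (25*d^3 + 3*d^5) = -3*A^14 - 40*A^10 - 105*A^6 - 105*A^2 - 40*A^-2 - 3*A^-6
  A^2 * (40*d^2 + 15*d^4 + d^6) = A^14 + 21*A^10 + 115*A^6 + 190*A^2 + 115*A^-2 + 21*A^-6 + A^-10
  A^0 * (35*d + 30*d^3 + 5*d^5) = -5*A^10 - 55*A^6 - 175*A^2 - 175*A^-2 - 55*A^-6 - 5*A^-10
  A^-2 * (15 + 31*d^2 + 10*d^4) = 10*A^6 + 71*A^2 + 137*A^-2 + 71*A^-6 + 10*A^-10
  A^-4 * (18*d + 10*d^3) = -10*A^2 - 48*A^-2 - 48*A^-6 - 10*A^-10
  A^-6 * (2 + 6*d^2) = 6*A^-2 + 14*A^-6 + 6*A^-10
  A^-8 * (d) = -A^-6 - A^-10
Summing the groups: <K> = -A^18 + A^14 - 2*A^10 + 3*A^6 - 2*A^2 + 2*A^-2 - A^-6 + A^-10
Normalise by the writhe: (-A^3)^(-w) = (-A^3)^(6) = A^18, so f(A) = A^18 * <K> = -A^36 + A^32 - 2*A^28 + 3*A^24 - 2*A^20 + 2*A^16 - A^12 + A^8.
Substitute A = t^(-1/4), i.e. A^e → t^(-e/4): V(t) = t^-2 - t^-3 + 2*t^-4 - 2*t^-5 + 3*t^-6 - 2*t^-7 + t^-8 - t^-9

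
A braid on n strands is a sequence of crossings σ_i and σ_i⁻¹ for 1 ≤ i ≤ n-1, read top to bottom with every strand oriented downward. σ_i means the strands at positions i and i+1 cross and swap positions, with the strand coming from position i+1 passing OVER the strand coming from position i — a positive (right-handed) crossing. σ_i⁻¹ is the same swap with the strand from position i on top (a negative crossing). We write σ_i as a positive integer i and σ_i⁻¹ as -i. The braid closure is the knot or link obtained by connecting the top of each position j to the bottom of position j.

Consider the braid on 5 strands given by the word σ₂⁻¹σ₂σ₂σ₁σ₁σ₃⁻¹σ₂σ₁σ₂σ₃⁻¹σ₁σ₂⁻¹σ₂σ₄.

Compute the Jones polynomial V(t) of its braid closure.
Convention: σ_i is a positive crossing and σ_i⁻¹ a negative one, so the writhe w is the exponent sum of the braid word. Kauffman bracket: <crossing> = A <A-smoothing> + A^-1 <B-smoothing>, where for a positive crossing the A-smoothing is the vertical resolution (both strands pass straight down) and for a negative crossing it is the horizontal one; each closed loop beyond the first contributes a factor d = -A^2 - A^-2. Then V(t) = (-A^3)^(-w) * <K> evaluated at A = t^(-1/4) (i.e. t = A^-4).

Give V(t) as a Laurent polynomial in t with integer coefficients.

-t^7 + 2*t^6 - 2*t^5 + 2*t^4 - 2*t^3 + 2*t^2 - t + 1

Derivation:
The presented braid s2^-1 s2 s2 s1 s1 s3^-1 s2 s1 s2 s3^-1 s1 s2^-1 s2 s4 on 5 strands reduces by inverse Markov moves (closure unchanged at each step):
  Destabilize: the word has the form β·s4 where s4 occurs only as the final letter (β ∈ B_4); drop it and the last strand → 4 strands.
  Deconjugate: the word is γ·β·γ⁻¹ with γ = s2^-1 s2 (prefix) and γ⁻¹ = s2^-1 s2 (suffix); strip both.
Reduced to β = s2 s1 s1 s3^-1 s2 s1 s2 s3^-1 s1 on 4 strands, 9 crossings.
Compute on β:
Braid: s2 s1 s1 s3^-1 s2 s1 s2 s3^-1 s1 on 4 strands, 9 crossings.
Writhe w = (#positive) - (#negative) = 7 - 2 = 5.
State-sum expansion of <K>. There are 2^9 = 512 states.
Each crossing splits two ways (0=vertical, 1=horizontal). The state's weight is A^(#A-smoothings - #B-smoothings) * d^(loops - 1).
Tabulate the states by total A-exponent and number of loops L (A-exp: L × count):
  A^9: L=4 ×1
  A^7: L=3 ×9
  A^5: L=2 ×28, L=4 ×8
  A^3: L=1 ×32, L=3 ×48, L=5 ×4
  A^1: L=2 ×91, L=4 ×34, L=6 ×1
  A^-1: L=1 ×23, L=3 ×92, L=5 ×11
  A^-3: L=2 ×43, L=4 ×40, L=6 ×1
  A^-5: L=1 ×4, L=3 ×26, L=5 ×6
  A^-7: L=2 ×4, L=4 ×5
  A^-9: L=3 ×1
Each group contributes A^e * Σ count * d^(L-1):
Powers of d = -A^2 - A^-2: d^2 = A^4 + 2 + A^-4; d^3 = -A^6 - 3*A^2 - 3*A^-2 - A^-6; d^4 = A^8 + 4*A^4 + 6 + 4*A^-4 + A^-8; d^5 = -A^10 - 5*A^6 - 10*A^2 - 10*A^-2 - 5*A^-6 - A^-10.
  A^9 * (d^3) = -A^15 - 3*A^11 - 3*A^7 - A^3
  A^7 * (9*d^2) = 9*A^11 + 18*A^7 + 9*A^3
  A^5 * (28*d + 8*d^3) = -8*A^11 - 52*A^7 - 52*A^3 - 8*A^-1
  A^3 * (32 + 48*d^2 + 4*d^4) = 4*A^11 + 64*A^7 + 152*A^3 + 64*A^-1 + 4*A^-5
  A^1 * (91*d + 34*d^3 + d^5) = -A^11 - 39*A^7 - 203*A^3 - 203*A^-1 - 39*A^-5 - A^-9
  A^-1 * (23 + 92*d^2 + 11*d^4) = 11*A^7 + 136*A^3 + 273*A^-1 + 136*A^-5 + 11*A^-9
  A^-3 * (43*d + 40*d^3 + d^5) = -A^7 - 45*A^3 - 173*A^-1 - 173*A^-5 - 45*A^-9 - A^-13
  A^-5 * (4 + 26*d^2 + 6*d^4) = 6*A^3 + 50*A^-1 + 92*A^-5 + 50*A^-9 + 6*A^-13
  A^-7 * (4*d + 5*d^3) = -5*A^-1 - 19*A^-5 - 19*A^-9 - 5*A^-13
  A^-9 * (d^2) = A^-5 + 2*A^-9 + A^-13
Summing the groups: <K> = -A^15 + A^11 - 2*A^7 + 2*A^3 - 2*A^-1 + 2*A^-5 - 2*A^-9 + A^-13
Normalise by the writhe: (-A^3)^(-w) = (-A^3)^(-5) = -A^-15, so f(A) = -A^-15 * <K> = 1 - A^-4 + 2*A^-8 - 2*A^-12 + 2*A^-16 - 2*A^-20 + 2*A^-24 - A^-28.
Substitute A = t^(-1/4), i.e. A^e → t^(-e/4): V(t) = -t^7 + 2*t^6 - 2*t^5 + 2*t^4 - 2*t^3 + 2*t^2 - t + 1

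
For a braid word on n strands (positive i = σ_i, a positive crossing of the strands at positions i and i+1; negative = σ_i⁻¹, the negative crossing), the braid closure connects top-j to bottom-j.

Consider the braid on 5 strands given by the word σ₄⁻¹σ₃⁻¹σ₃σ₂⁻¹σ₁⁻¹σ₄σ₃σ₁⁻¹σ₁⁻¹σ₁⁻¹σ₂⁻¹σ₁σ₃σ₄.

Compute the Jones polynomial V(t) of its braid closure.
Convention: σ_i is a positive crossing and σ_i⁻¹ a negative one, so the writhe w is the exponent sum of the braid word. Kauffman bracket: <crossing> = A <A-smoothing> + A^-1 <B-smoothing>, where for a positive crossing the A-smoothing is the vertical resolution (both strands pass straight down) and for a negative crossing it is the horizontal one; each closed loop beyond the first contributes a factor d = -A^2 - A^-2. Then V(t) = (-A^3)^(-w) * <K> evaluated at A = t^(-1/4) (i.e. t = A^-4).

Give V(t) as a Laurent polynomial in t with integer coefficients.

t - 1 + 3*t^-1 - 4*t^-2 + 4*t^-3 - 4*t^-4 + 3*t^-5 - 2*t^-6 + t^-7

Derivation:
The presented braid s4^-1 s3^-1 s3 s2^-1 s1^-1 s4 s3 s1^-1 s1^-1 s1^-1 s2^-1 s1 s3 s4 on 5 strands reduces by inverse Markov moves (closure unchanged at each step):
  Deconjugate: the word is γ·β·γ⁻¹ with γ = s4^-1 s3^-1 (prefix) and γ⁻¹ = s3 s4 (suffix); strip both.
Reduced to β = s3 s2^-1 s1^-1 s4 s3 s1^-1 s1^-1 s1^-1 s2^-1 s1 on 5 strands, 10 crossings.
Compute on β:
Braid: s3 s2^-1 s1^-1 s4 s3 s1^-1 s1^-1 s1^-1 s2^-1 s1 on 5 strands, 10 crossings.
Writhe w = (#positive) - (#negative) = 4 - 6 = -2.
Enumerate smoothing states for the bracket polynomial. There are 2^10 = 1024 states.
Smooth each crossing (0=||, 1=⌣⌢); contribution A^(Σ sign_k(1-2s_k)) * d^(L-1).
Tabulate the states by total A-exponent and number of loops L (A-exp: L × count):
  A^10: L=7 ×1
  A^8: L=6 ×10
  A^6: L=5 ×42, L=7 ×3
  A^4: L=4 ×95, L=6 ×24, L=8 ×1
  A^2: L=3 ×124, L=5 ×76, L=7 ×10
  A^0: L=2 ×90, L=4 ×126, L=6 ×35, L=8 ×1
  A^-2: L=1 ×28, L=3 ×116, L=5 ×61, L=7 ×5
  A^-4: L=2 ×50, L=4 ×60, L=6 ×10
  A^-6: L=1 ×5, L=3 ×29, L=5 ×11
  A^-8: L=2 ×4, L=4 ×6
  A^-10: L=3 ×1
Each group contributes A^e * Σ count * d^(L-1):
Powers of d = -A^2 - A^-2: d^2 = A^4 + 2 + A^-4; d^3 = -A^6 - 3*A^2 - 3*A^-2 - A^-6; d^4 = A^8 + 4*A^4 + 6 + 4*A^-4 + A^-8; d^5 = -A^10 - 5*A^6 - 10*A^2 - 10*A^-2 - 5*A^-6 - A^-10; d^6 = A^12 + 6*A^8 + 15*A^4 + 20 + 15*A^-4 + 6*A^-8 + A^-12; d^7 = -A^14 - 7*A^10 - 21*A^6 - 35*A^2 - 35*A^-2 - 21*A^-6 - 7*A^-10 - A^-14.
  A^10 * (d^6) = A^22 + 6*A^18 + 15*A^14 + 20*A^10 + 15*A^6 + 6*A^2 + A^-2
  A^8 * (10*d^5) = -10*A^18 - 50*A^14 - 100*A^10 - 100*A^6 - 50*A^2 - 10*A^-2
  A^6 * (42*d^4 + 3*d^6) = 3*A^18 + 60*A^14 + 213*A^10 + 312*A^6 + 213*A^2 + 60*A^-2 + 3*A^-6
  A^4 * (95*d^3 + 24*d^5 + d^7) = -A^18 - 31*A^14 - 236*A^10 - 560*A^6 - 560*A^2 - 236*A^-2 - 31*A^-6 - A^-10
  A^2 * (124*d^2 + 76*d^4 + 10*d^6) = 10*A^14 + 136*A^10 + 578*A^6 + 904*A^2 + 578*A^-2 + 136*A^-6 + 10*A^-10
  A^0 * (90*d + 126*d^3 + 35*d^5 + d^7) = -A^14 - 42*A^10 - 322*A^6 - 853*A^2 - 853*A^-2 - 322*A^-6 - 42*A^-10 - A^-14
  A^-2 * (28 + 116*d^2 + 61*d^4 + 5*d^6) = 5*A^10 + 91*A^6 + 435*A^2 + 726*A^-2 + 435*A^-6 + 91*A^-10 + 5*A^-14
  A^-4 * (50*d + 60*d^3 + 10*d^5) = -10*A^6 - 110*A^2 - 330*A^-2 - 330*A^-6 - 110*A^-10 - 10*A^-14
  A^-6 * (5 + 29*d^2 + 11*d^4) = 11*A^2 + 73*A^-2 + 129*A^-6 + 73*A^-10 + 11*A^-14
  A^-8 * (4*d + 6*d^3) = -6*A^-2 - 22*A^-6 - 22*A^-10 - 6*A^-14
  A^-10 * (d^2) = A^-6 + 2*A^-10 + A^-14
Summing the groups: <K> = A^22 - 2*A^18 + 3*A^14 - 4*A^10 + 4*A^6 - 4*A^2 + 3*A^-2 - A^-6 + A^-10
Normalise by the writhe: (-A^3)^(-w) = (-A^3)^(2) = A^6, so f(A) = A^6 * <K> = A^28 - 2*A^24 + 3*A^20 - 4*A^16 + 4*A^12 - 4*A^8 + 3*A^4 - 1 + A^-4.
Substitute A = t^(-1/4), i.e. A^e → t^(-e/4): V(t) = t - 1 + 3*t^-1 - 4*t^-2 + 4*t^-3 - 4*t^-4 + 3*t^-5 - 2*t^-6 + t^-7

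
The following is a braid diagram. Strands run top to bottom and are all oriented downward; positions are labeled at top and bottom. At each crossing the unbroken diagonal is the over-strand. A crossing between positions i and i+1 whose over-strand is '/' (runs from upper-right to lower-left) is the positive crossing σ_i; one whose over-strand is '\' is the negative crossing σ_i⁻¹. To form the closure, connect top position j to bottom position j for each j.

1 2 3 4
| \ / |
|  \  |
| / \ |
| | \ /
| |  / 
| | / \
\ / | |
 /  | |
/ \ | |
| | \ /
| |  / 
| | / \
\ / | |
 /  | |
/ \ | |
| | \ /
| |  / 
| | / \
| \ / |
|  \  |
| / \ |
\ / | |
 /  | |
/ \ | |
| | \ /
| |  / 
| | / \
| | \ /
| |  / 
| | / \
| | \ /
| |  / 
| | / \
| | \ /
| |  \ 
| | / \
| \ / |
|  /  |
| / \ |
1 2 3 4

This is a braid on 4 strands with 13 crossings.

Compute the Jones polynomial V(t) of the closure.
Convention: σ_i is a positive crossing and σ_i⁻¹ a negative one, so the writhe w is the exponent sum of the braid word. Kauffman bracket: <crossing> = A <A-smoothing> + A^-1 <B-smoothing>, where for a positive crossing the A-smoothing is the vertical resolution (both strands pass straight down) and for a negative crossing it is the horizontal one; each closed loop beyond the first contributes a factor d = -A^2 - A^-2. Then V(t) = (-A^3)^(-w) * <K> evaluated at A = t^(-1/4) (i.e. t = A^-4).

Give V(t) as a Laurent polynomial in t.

Reading the diagram top to bottom ('/'-over between positions i,i+1 = s_i, '\'-over = s_i^-1): braid word = s2^-1 s3 s1 s3 s1 s3 s2^-1 s1 s3 s3 s3 s3^-1 s2.
The presented braid s2^-1 s3 s1 s3 s1 s3 s2^-1 s1 s3 s3 s3 s3^-1 s2 on 4 strands reduces by inverse Markov moves (closure unchanged at each step):
  Deconjugate: the word is γ·β·γ⁻¹ with γ = s2^-1 s3 (prefix) and γ⁻¹ = s3^-1 s2 (suffix); strip both.
Reduced to β = s1 s3 s1 s3 s2^-1 s1 s3 s3 s3 on 4 strands, 9 crossings.
Compute on β:
Braid: s1 s3 s1 s3 s2^-1 s1 s3 s3 s3 on 4 strands, 9 crossings.
Writhe w = (#positive) - (#negative) = 8 - 1 = 7.
Enumerate smoothing states for the bracket polynomial. There are 2^9 = 512 states.
Each crossing splits two ways (0=vertical, 1=horizontal). The state's weight is A^(#A-smoothings - #B-smoothings) * d^(loops - 1).
Tabulate the states by total A-exponent and number of loops L (A-exp: L × count):
  A^9: L=3 ×1
  A^7: L=2 ×8, L=4 ×1
  A^5: L=1 ×15, L=3 ×21
  A^3: L=2 ×60, L=4 ×24
  A^1: L=3 ×110, L=5 ×16
  A^-1: L=4 ×120, L=6 ×6
  A^-3: L=5 ×83, L=7 ×1
  A^-5: L=6 ×36
  A^-7: L=7 ×9
  A^-9: L=8 ×1
Each group contributes A^e * Σ count * d^(L-1):
Powers of d = -A^2 - A^-2: d^2 = A^4 + 2 + A^-4; d^3 = -A^6 - 3*A^2 - 3*A^-2 - A^-6; d^4 = A^8 + 4*A^4 + 6 + 4*A^-4 + A^-8; d^5 = -A^10 - 5*A^6 - 10*A^2 - 10*A^-2 - 5*A^-6 - A^-10; d^6 = A^12 + 6*A^8 + 15*A^4 + 20 + 15*A^-4 + 6*A^-8 + A^-12; d^7 = -A^14 - 7*A^10 - 21*A^6 - 35*A^2 - 35*A^-2 - 21*A^-6 - 7*A^-10 - A^-14.
  A^9 * (d^2) = A^13 + 2*A^9 + A^5
  A^7 * (8*d + d^3) = -A^13 - 11*A^9 - 11*A^5 - A
  A^5 * (15 + 21*d^2) = 21*A^9 + 57*A^5 + 21*A
  A^3 * (60*d + 24*d^3) = -24*A^9 - 132*A^5 - 132*A - 24*A^-3
  A^1 * (110*d^2 + 16*d^4) = 16*A^9 + 174*A^5 + 316*A + 174*A^-3 + 16*A^-7
  A^-1 * (120*d^3 + 6*d^5) = -6*A^9 - 150*A^5 - 420*A - 420*A^-3 - 150*A^-7 - 6*A^-11
  A^-3 * (83*d^4 + d^6) = A^9 + 89*A^5 + 347*A + 518*A^-3 + 347*A^-7 + 89*A^-11 + A^-15
  A^-5 * (36*d^5) = -36*A^5 - 180*A - 360*A^-3 - 360*A^-7 - 180*A^-11 - 36*A^-15
  A^-7 * (9*d^6) = 9*A^5 + 54*A + 135*A^-3 + 180*A^-7 + 135*A^-11 + 54*A^-15 + 9*A^-19
  A^-9 * (d^7) = -A^5 - 7*A - 21*A^-3 - 35*A^-7 - 35*A^-11 - 21*A^-15 - 7*A^-19 - A^-23
Summing the groups: <K> = -A^9 - 2*A + 2*A^-3 - 2*A^-7 + 3*A^-11 - 2*A^-15 + 2*A^-19 - A^-23
Normalise by the writhe: (-A^3)^(-w) = (-A^3)^(-7) = -A^-21, so f(A) = -A^-21 * <K> = A^-12 + 2*A^-20 - 2*A^-24 + 2*A^-28 - 3*A^-32 + 2*A^-36 - 2*A^-40 + A^-44.
Substitute A = t^(-1/4), i.e. A^e → t^(-e/4): V(t) = t^11 - 2*t^10 + 2*t^9 - 3*t^8 + 2*t^7 - 2*t^6 + 2*t^5 + t^3

Answer: t^11 - 2*t^10 + 2*t^9 - 3*t^8 + 2*t^7 - 2*t^6 + 2*t^5 + t^3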